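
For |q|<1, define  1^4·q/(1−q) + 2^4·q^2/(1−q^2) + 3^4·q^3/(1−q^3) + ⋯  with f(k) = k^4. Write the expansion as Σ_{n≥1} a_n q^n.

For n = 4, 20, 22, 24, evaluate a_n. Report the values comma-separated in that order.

[q^4] f(4)=256,f(2)=16,f(1)=1 ⇒ 273
q^20  k|20↦f(k): 20:160000 10:10000 5:625 4:256 2:16 1:1  a_20=170898
n=22: 22·1 11·2 2·11 1·22  f→[234256+14641+16+1]=248914
q^24  k|24↦f(k): 24:331776 12:20736 8:4096 6:1296 4:256 3:81 2:16 1:1  a_24=358258

273, 170898, 248914, 358258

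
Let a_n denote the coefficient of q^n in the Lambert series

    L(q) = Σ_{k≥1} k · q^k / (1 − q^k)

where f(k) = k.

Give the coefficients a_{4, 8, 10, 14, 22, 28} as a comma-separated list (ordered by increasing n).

d|4:{4,2,1}  Σf=4+2+1=7
[q^8] f(8)=8,f(4)=4,f(2)=2,f(1)=1 ⇒ 15
d|10:{10,5,2,1}  Σf=10+5+2+1=18
[q^14] f(1)=1,f(2)=2,f(7)=7,f(14)=14 ⇒ 24
[q^22] f(1)=1,f(2)=2,f(11)=11,f(22)=22 ⇒ 36
n=28: 1·28 2·14 4·7 7·4 14·2 28·1  f→[1+2+4+7+14+28]=56

7, 15, 18, 24, 36, 56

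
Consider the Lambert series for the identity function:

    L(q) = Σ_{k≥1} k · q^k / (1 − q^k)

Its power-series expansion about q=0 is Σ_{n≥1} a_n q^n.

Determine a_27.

a_27 = 40

[q^27] f(27)=27,f(9)=9,f(3)=3,f(1)=1 ⇒ 40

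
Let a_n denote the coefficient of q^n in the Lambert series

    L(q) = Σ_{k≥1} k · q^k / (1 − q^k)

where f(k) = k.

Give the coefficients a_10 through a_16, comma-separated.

[q^10] f(10)=10,f(5)=5,f(2)=2,f(1)=1 ⇒ 18
[q^11] f(11)=11,f(1)=1 ⇒ 12
n=12: 1·12 2·6 3·4 4·3 6·2 12·1  f→[1+2+3+4+6+12]=28
d|13:{1,13}  Σf=1+13=14
q^14  k|14↦f(k): 14:14 7:7 2:2 1:1  a_14=24
[q^15] f(15)=15,f(5)=5,f(3)=3,f(1)=1 ⇒ 24
d|16:{16,8,4,2,1}  Σf=16+8+4+2+1=31

18, 12, 28, 14, 24, 24, 31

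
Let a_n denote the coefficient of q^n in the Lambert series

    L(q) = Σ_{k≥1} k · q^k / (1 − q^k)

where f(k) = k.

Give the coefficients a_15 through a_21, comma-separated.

n=15: 1·15 3·5 5·3 15·1  f→[1+3+5+15]=24
d|16:{16,8,4,2,1}  Σf=16+8+4+2+1=31
n=17: 1·17 17·1  f→[1+17]=18
d|18:{18,9,6,3,2,1}  Σf=18+9+6+3+2+1=39
d|19:{19,1}  Σf=19+1=20
q^20  k|20↦f(k): 1:1 2:2 4:4 5:5 10:10 20:20  a_20=42
d|21:{21,7,3,1}  Σf=21+7+3+1=32

24, 31, 18, 39, 20, 42, 32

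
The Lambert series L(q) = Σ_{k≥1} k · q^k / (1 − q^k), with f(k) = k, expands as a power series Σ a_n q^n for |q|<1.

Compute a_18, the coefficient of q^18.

a_18 = 39

d|18:{1,2,3,6,9,18}  Σf=1+2+3+6+9+18=39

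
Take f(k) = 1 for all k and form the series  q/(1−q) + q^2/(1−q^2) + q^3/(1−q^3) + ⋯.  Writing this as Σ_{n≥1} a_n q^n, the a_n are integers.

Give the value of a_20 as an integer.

d|20:{1,2,4,5,10,20}  Σf=1+1+1+1+1+1=6

a_20 = 6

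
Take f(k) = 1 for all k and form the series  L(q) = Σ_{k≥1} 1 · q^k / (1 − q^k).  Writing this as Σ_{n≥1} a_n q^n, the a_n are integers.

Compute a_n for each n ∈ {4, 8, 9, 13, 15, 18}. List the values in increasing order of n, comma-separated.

3, 4, 3, 2, 4, 6

[q^4] f(4)=1,f(2)=1,f(1)=1 ⇒ 3
d|8:{8,4,2,1}  Σf=1+1+1+1=4
n=9: 9·1 3·3 1·9  f→[1+1+1]=3
d|13:{1,13}  Σf=1+1=2
q^15  k|15↦f(k): 15:1 5:1 3:1 1:1  a_15=4
[q^18] f(18)=1,f(9)=1,f(6)=1,f(3)=1,f(2)=1,f(1)=1 ⇒ 6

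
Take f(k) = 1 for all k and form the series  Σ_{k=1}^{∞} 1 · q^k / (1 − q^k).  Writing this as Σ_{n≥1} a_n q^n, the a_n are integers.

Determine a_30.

a_30 = 8

[q^30] f(30)=1,f(15)=1,f(10)=1,f(6)=1,f(5)=1,f(3)=1,f(2)=1,f(1)=1 ⇒ 8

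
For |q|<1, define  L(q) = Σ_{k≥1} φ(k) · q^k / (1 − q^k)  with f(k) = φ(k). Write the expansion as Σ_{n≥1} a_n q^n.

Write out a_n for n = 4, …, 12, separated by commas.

[q^4] φ(4)=2,φ(2)=1,φ(1)=1 ⇒ 4
[q^5] φ(5)=4,φ(1)=1 ⇒ 5
[q^6] φ(1)=1,φ(2)=1,φ(3)=2,φ(6)=2 ⇒ 6
d|7:{1,7}  Σφ=1+6=7
q^8  k|8↦φ(k): 1:1 2:1 4:2 8:4  a_8=8
q^9  k|9↦φ(k): 9:6 3:2 1:1  a_9=9
d|10:{1,2,5,10}  Σφ=1+1+4+4=10
d|11:{11,1}  Σφ=10+1=11
n=12: 12·1 6·2 4·3 3·4 2·6 1·12  φ→[4+2+2+2+1+1]=12

4, 5, 6, 7, 8, 9, 10, 11, 12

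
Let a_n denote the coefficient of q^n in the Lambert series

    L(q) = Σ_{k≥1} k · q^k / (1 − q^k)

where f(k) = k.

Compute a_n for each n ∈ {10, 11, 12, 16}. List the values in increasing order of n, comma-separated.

18, 12, 28, 31

n=10: 1·10 2·5 5·2 10·1  f→[1+2+5+10]=18
q^11  k|11↦f(k): 11:11 1:1  a_11=12
q^12  k|12↦f(k): 1:1 2:2 3:3 4:4 6:6 12:12  a_12=28
[q^16] f(16)=16,f(8)=8,f(4)=4,f(2)=2,f(1)=1 ⇒ 31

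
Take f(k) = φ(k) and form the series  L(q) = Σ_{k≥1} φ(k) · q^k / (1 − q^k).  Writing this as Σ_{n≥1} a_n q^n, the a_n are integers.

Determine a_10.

q^10  k|10↦φ(k): 10:4 5:4 2:1 1:1  a_10=10

a_10 = 10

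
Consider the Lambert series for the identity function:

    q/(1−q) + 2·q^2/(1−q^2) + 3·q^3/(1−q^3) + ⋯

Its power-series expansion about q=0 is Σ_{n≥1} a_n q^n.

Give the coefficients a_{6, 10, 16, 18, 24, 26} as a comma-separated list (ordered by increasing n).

[q^6] f(1)=1,f(2)=2,f(3)=3,f(6)=6 ⇒ 12
q^10  k|10↦f(k): 10:10 5:5 2:2 1:1  a_10=18
q^16  k|16↦f(k): 1:1 2:2 4:4 8:8 16:16  a_16=31
q^18  k|18↦f(k): 1:1 2:2 3:3 6:6 9:9 18:18  a_18=39
q^24  k|24↦f(k): 24:24 12:12 8:8 6:6 4:4 3:3 2:2 1:1  a_24=60
d|26:{26,13,2,1}  Σf=26+13+2+1=42

12, 18, 31, 39, 60, 42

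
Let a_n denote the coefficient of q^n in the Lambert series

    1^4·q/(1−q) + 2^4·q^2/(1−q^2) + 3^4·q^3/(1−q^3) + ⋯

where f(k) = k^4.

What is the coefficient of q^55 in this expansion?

a_55 = 9165892

q^55  k|55↦f(k): 1:1 5:625 11:14641 55:9150625  a_55=9165892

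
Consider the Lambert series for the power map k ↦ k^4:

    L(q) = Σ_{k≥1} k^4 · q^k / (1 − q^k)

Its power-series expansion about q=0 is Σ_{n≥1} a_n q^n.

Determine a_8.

d|8:{1,2,4,8}  Σf=1+16+256+4096=4369

a_8 = 4369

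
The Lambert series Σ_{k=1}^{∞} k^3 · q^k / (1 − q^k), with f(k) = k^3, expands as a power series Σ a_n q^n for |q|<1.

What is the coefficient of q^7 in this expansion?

a_7 = 344

[q^7] f(7)=343,f(1)=1 ⇒ 344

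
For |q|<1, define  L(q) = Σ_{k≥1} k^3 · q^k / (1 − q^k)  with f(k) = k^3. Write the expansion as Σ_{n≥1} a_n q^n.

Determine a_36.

a_36 = 55261

n=36: 1·36 2·18 3·12 4·9 6·6 9·4 12·3 18·2 36·1  f→[1+8+27+64+216+729+1728+5832+46656]=55261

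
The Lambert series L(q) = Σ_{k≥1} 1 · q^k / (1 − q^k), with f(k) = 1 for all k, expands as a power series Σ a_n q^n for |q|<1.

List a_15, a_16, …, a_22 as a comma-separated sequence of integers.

[q^15] f(15)=1,f(5)=1,f(3)=1,f(1)=1 ⇒ 4
[q^16] f(1)=1,f(2)=1,f(4)=1,f(8)=1,f(16)=1 ⇒ 5
q^17  k|17↦f(k): 1:1 17:1  a_17=2
d|18:{18,9,6,3,2,1}  Σf=1+1+1+1+1+1=6
n=19: 19·1 1·19  f→[1+1]=2
n=20: 1·20 2·10 4·5 5·4 10·2 20·1  f→[1+1+1+1+1+1]=6
q^21  k|21↦f(k): 1:1 3:1 7:1 21:1  a_21=4
n=22: 1·22 2·11 11·2 22·1  f→[1+1+1+1]=4

4, 5, 2, 6, 2, 6, 4, 4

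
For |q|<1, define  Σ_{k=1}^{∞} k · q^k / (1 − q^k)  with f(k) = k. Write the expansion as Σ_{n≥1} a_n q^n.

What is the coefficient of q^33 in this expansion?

a_33 = 48

q^33  k|33↦f(k): 1:1 3:3 11:11 33:33  a_33=48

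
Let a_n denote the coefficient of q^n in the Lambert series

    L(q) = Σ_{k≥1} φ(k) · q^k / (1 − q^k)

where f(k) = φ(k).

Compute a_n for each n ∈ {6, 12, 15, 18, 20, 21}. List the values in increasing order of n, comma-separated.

q^6  k|6↦φ(k): 1:1 2:1 3:2 6:2  a_6=6
d|12:{12,6,4,3,2,1}  Σφ=4+2+2+2+1+1=12
d|15:{1,3,5,15}  Σφ=1+2+4+8=15
[q^18] φ(18)=6,φ(9)=6,φ(6)=2,φ(3)=2,φ(2)=1,φ(1)=1 ⇒ 18
n=20: 1·20 2·10 4·5 5·4 10·2 20·1  φ→[1+1+2+4+4+8]=20
q^21  k|21↦φ(k): 21:12 7:6 3:2 1:1  a_21=21

6, 12, 15, 18, 20, 21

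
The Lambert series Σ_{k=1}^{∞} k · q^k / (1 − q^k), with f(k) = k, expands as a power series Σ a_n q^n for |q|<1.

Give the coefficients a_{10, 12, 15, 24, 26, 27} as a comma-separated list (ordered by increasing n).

18, 28, 24, 60, 42, 40

d|10:{10,5,2,1}  Σf=10+5+2+1=18
n=12: 1·12 2·6 3·4 4·3 6·2 12·1  f→[1+2+3+4+6+12]=28
n=15: 15·1 5·3 3·5 1·15  f→[15+5+3+1]=24
q^24  k|24↦f(k): 24:24 12:12 8:8 6:6 4:4 3:3 2:2 1:1  a_24=60
[q^26] f(1)=1,f(2)=2,f(13)=13,f(26)=26 ⇒ 42
q^27  k|27↦f(k): 1:1 3:3 9:9 27:27  a_27=40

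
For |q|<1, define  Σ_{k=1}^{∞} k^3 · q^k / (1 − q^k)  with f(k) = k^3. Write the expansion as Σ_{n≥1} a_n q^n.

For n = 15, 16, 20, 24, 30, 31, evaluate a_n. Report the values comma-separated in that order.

3528, 4681, 9198, 16380, 31752, 29792

[q^15] f(1)=1,f(3)=27,f(5)=125,f(15)=3375 ⇒ 3528
d|16:{1,2,4,8,16}  Σf=1+8+64+512+4096=4681
[q^20] f(1)=1,f(2)=8,f(4)=64,f(5)=125,f(10)=1000,f(20)=8000 ⇒ 9198
[q^24] f(1)=1,f(2)=8,f(3)=27,f(4)=64,f(6)=216,f(8)=512,f(12)=1728,f(24)=13824 ⇒ 16380
d|30:{1,2,3,5,6,10,15,30}  Σf=1+8+27+125+216+1000+3375+27000=31752
n=31: 1·31 31·1  f→[1+29791]=29792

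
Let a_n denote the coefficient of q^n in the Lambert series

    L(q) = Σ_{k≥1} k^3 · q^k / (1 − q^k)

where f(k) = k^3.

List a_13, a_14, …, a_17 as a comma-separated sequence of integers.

d|13:{1,13}  Σf=1+2197=2198
d|14:{1,2,7,14}  Σf=1+8+343+2744=3096
[q^15] f(15)=3375,f(5)=125,f(3)=27,f(1)=1 ⇒ 3528
d|16:{1,2,4,8,16}  Σf=1+8+64+512+4096=4681
d|17:{1,17}  Σf=1+4913=4914

2198, 3096, 3528, 4681, 4914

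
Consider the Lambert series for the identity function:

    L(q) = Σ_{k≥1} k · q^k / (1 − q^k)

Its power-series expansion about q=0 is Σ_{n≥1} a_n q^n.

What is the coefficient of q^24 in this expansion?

a_24 = 60

[q^24] f(1)=1,f(2)=2,f(3)=3,f(4)=4,f(6)=6,f(8)=8,f(12)=12,f(24)=24 ⇒ 60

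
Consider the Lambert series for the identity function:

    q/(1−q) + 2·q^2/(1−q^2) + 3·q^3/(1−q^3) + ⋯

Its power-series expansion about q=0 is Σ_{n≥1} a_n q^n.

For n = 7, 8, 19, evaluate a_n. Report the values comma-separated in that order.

d|7:{7,1}  Σf=7+1=8
d|8:{8,4,2,1}  Σf=8+4+2+1=15
[q^19] f(1)=1,f(19)=19 ⇒ 20

8, 15, 20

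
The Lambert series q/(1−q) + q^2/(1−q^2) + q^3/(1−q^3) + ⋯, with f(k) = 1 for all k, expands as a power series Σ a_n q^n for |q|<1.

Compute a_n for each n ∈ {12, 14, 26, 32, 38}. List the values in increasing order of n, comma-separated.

n=12: 12·1 6·2 4·3 3·4 2·6 1·12  f→[1+1+1+1+1+1]=6
q^14  k|14↦f(k): 14:1 7:1 2:1 1:1  a_14=4
q^26  k|26↦f(k): 26:1 13:1 2:1 1:1  a_26=4
q^32  k|32↦f(k): 32:1 16:1 8:1 4:1 2:1 1:1  a_32=6
n=38: 1·38 2·19 19·2 38·1  f→[1+1+1+1]=4

6, 4, 4, 6, 4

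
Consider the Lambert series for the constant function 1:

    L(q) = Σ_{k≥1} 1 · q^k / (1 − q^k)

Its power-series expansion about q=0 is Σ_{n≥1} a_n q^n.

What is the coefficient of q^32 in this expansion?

n=32: 1·32 2·16 4·8 8·4 16·2 32·1  f→[1+1+1+1+1+1]=6

a_32 = 6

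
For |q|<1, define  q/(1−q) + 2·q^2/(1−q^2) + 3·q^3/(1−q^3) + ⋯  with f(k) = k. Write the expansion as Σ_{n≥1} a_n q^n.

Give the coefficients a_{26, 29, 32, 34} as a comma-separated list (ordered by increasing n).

42, 30, 63, 54

n=26: 26·1 13·2 2·13 1·26  f→[26+13+2+1]=42
[q^29] f(29)=29,f(1)=1 ⇒ 30
[q^32] f(32)=32,f(16)=16,f(8)=8,f(4)=4,f(2)=2,f(1)=1 ⇒ 63
[q^34] f(34)=34,f(17)=17,f(2)=2,f(1)=1 ⇒ 54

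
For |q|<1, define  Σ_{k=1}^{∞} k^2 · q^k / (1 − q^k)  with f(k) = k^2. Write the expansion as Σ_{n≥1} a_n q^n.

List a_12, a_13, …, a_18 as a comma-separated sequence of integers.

210, 170, 250, 260, 341, 290, 455

d|12:{12,6,4,3,2,1}  Σf=144+36+16+9+4+1=210
d|13:{1,13}  Σf=1+169=170
q^14  k|14↦f(k): 14:196 7:49 2:4 1:1  a_14=250
d|15:{15,5,3,1}  Σf=225+25+9+1=260
n=16: 16·1 8·2 4·4 2·8 1·16  f→[256+64+16+4+1]=341
d|17:{1,17}  Σf=1+289=290
[q^18] f(1)=1,f(2)=4,f(3)=9,f(6)=36,f(9)=81,f(18)=324 ⇒ 455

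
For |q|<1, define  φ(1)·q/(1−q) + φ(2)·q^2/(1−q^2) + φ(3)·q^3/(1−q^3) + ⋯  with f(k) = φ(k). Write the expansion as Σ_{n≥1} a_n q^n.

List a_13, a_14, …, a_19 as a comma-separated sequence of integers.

d|13:{13,1}  Σφ=12+1=13
q^14  k|14↦φ(k): 1:1 2:1 7:6 14:6  a_14=14
[q^15] φ(1)=1,φ(3)=2,φ(5)=4,φ(15)=8 ⇒ 15
n=16: 16·1 8·2 4·4 2·8 1·16  φ→[8+4+2+1+1]=16
[q^17] φ(1)=1,φ(17)=16 ⇒ 17
d|18:{1,2,3,6,9,18}  Σφ=1+1+2+2+6+6=18
q^19  k|19↦φ(k): 19:18 1:1  a_19=19

13, 14, 15, 16, 17, 18, 19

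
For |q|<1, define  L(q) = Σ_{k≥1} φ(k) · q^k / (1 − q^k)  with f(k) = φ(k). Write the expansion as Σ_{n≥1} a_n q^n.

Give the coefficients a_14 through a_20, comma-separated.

n=14: 1·14 2·7 7·2 14·1  φ→[1+1+6+6]=14
[q^15] φ(1)=1,φ(3)=2,φ(5)=4,φ(15)=8 ⇒ 15
n=16: 1·16 2·8 4·4 8·2 16·1  φ→[1+1+2+4+8]=16
n=17: 17·1 1·17  φ→[16+1]=17
q^18  k|18↦φ(k): 1:1 2:1 3:2 6:2 9:6 18:6  a_18=18
d|19:{1,19}  Σφ=1+18=19
[q^20] φ(1)=1,φ(2)=1,φ(4)=2,φ(5)=4,φ(10)=4,φ(20)=8 ⇒ 20

14, 15, 16, 17, 18, 19, 20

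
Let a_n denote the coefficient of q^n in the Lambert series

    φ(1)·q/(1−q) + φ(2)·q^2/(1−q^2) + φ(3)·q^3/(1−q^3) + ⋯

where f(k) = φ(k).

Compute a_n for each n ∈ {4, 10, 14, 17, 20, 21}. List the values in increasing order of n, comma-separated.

d|4:{1,2,4}  Σφ=1+1+2=4
n=10: 1·10 2·5 5·2 10·1  φ→[1+1+4+4]=10
d|14:{1,2,7,14}  Σφ=1+1+6+6=14
n=17: 1·17 17·1  φ→[1+16]=17
q^20  k|20↦φ(k): 20:8 10:4 5:4 4:2 2:1 1:1  a_20=20
n=21: 21·1 7·3 3·7 1·21  φ→[12+6+2+1]=21

4, 10, 14, 17, 20, 21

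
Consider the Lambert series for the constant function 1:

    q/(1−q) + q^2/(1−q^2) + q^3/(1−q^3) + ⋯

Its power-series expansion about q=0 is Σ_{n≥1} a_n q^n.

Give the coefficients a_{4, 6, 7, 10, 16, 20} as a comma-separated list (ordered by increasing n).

3, 4, 2, 4, 5, 6

q^4  k|4↦f(k): 4:1 2:1 1:1  a_4=3
n=6: 6·1 3·2 2·3 1·6  f→[1+1+1+1]=4
n=7: 7·1 1·7  f→[1+1]=2
q^10  k|10↦f(k): 1:1 2:1 5:1 10:1  a_10=4
n=16: 1·16 2·8 4·4 8·2 16·1  f→[1+1+1+1+1]=5
q^20  k|20↦f(k): 20:1 10:1 5:1 4:1 2:1 1:1  a_20=6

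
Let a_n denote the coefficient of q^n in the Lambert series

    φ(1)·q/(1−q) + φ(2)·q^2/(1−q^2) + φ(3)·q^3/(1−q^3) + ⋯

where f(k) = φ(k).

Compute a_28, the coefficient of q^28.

q^28  k|28↦φ(k): 28:12 14:6 7:6 4:2 2:1 1:1  a_28=28

a_28 = 28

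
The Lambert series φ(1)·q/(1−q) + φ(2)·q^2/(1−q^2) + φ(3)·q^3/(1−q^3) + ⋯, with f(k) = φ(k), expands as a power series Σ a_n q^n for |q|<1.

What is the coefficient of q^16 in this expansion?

n=16: 16·1 8·2 4·4 2·8 1·16  φ→[8+4+2+1+1]=16

a_16 = 16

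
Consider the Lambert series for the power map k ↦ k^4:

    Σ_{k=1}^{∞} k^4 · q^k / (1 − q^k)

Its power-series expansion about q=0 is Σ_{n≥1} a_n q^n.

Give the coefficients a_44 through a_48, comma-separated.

[q^44] f(44)=3748096,f(22)=234256,f(11)=14641,f(4)=256,f(2)=16,f(1)=1 ⇒ 3997266
n=45: 1·45 3·15 5·9 9·5 15·3 45·1  f→[1+81+625+6561+50625+4100625]=4158518
n=46: 46·1 23·2 2·23 1·46  f→[4477456+279841+16+1]=4757314
n=47: 1·47 47·1  f→[1+4879681]=4879682
q^48  k|48↦f(k): 1:1 2:16 3:81 4:256 6:1296 8:4096 12:20736 16:65536 24:331776 48:5308416  a_48=5732210

3997266, 4158518, 4757314, 4879682, 5732210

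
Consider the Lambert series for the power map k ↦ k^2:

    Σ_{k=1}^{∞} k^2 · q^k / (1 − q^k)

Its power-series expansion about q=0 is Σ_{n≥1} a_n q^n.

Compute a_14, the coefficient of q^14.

n=14: 14·1 7·2 2·7 1·14  f→[196+49+4+1]=250

a_14 = 250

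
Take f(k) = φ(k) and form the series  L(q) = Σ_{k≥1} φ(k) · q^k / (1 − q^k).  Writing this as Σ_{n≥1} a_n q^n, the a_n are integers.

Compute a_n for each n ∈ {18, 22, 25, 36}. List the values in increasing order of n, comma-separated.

[q^18] φ(18)=6,φ(9)=6,φ(6)=2,φ(3)=2,φ(2)=1,φ(1)=1 ⇒ 18
n=22: 1·22 2·11 11·2 22·1  φ→[1+1+10+10]=22
[q^25] φ(1)=1,φ(5)=4,φ(25)=20 ⇒ 25
d|36:{36,18,12,9,6,4,3,2,1}  Σφ=12+6+4+6+2+2+2+1+1=36

18, 22, 25, 36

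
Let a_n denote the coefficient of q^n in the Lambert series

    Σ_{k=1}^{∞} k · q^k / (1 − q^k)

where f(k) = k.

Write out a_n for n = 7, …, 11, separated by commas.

8, 15, 13, 18, 12

q^7  k|7↦f(k): 1:1 7:7  a_7=8
n=8: 1·8 2·4 4·2 8·1  f→[1+2+4+8]=15
[q^9] f(1)=1,f(3)=3,f(9)=9 ⇒ 13
d|10:{10,5,2,1}  Σf=10+5+2+1=18
q^11  k|11↦f(k): 1:1 11:11  a_11=12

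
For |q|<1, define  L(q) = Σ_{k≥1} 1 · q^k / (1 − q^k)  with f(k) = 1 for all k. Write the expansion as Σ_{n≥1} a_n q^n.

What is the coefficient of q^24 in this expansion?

a_24 = 8

q^24  k|24↦f(k): 24:1 12:1 8:1 6:1 4:1 3:1 2:1 1:1  a_24=8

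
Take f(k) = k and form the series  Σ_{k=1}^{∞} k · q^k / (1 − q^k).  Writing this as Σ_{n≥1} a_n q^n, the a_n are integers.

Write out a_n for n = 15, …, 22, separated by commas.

24, 31, 18, 39, 20, 42, 32, 36

[q^15] f(15)=15,f(5)=5,f(3)=3,f(1)=1 ⇒ 24
n=16: 16·1 8·2 4·4 2·8 1·16  f→[16+8+4+2+1]=31
q^17  k|17↦f(k): 17:17 1:1  a_17=18
n=18: 18·1 9·2 6·3 3·6 2·9 1·18  f→[18+9+6+3+2+1]=39
n=19: 1·19 19·1  f→[1+19]=20
n=20: 20·1 10·2 5·4 4·5 2·10 1·20  f→[20+10+5+4+2+1]=42
d|21:{1,3,7,21}  Σf=1+3+7+21=32
[q^22] f(1)=1,f(2)=2,f(11)=11,f(22)=22 ⇒ 36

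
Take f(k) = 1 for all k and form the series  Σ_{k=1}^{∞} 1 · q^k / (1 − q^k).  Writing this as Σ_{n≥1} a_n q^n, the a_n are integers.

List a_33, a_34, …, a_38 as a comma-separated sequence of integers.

[q^33] f(33)=1,f(11)=1,f(3)=1,f(1)=1 ⇒ 4
q^34  k|34↦f(k): 34:1 17:1 2:1 1:1  a_34=4
n=35: 35·1 7·5 5·7 1·35  f→[1+1+1+1]=4
d|36:{1,2,3,4,6,9,12,18,36}  Σf=1+1+1+1+1+1+1+1+1=9
n=37: 1·37 37·1  f→[1+1]=2
d|38:{1,2,19,38}  Σf=1+1+1+1=4

4, 4, 4, 9, 2, 4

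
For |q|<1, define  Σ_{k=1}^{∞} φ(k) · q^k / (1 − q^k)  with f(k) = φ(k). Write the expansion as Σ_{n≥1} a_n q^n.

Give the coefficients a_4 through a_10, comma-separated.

n=4: 1·4 2·2 4·1  φ→[1+1+2]=4
n=5: 1·5 5·1  φ→[1+4]=5
n=6: 1·6 2·3 3·2 6·1  φ→[1+1+2+2]=6
q^7  k|7↦φ(k): 1:1 7:6  a_7=7
[q^8] φ(1)=1,φ(2)=1,φ(4)=2,φ(8)=4 ⇒ 8
[q^9] φ(9)=6,φ(3)=2,φ(1)=1 ⇒ 9
n=10: 10·1 5·2 2·5 1·10  φ→[4+4+1+1]=10

4, 5, 6, 7, 8, 9, 10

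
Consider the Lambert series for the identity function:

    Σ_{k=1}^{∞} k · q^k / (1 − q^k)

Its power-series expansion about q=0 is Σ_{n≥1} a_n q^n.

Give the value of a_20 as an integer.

a_20 = 42

n=20: 20·1 10·2 5·4 4·5 2·10 1·20  f→[20+10+5+4+2+1]=42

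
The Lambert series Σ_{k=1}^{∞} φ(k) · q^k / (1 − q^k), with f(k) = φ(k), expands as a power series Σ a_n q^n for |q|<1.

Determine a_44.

q^44  k|44↦φ(k): 1:1 2:1 4:2 11:10 22:10 44:20  a_44=44

a_44 = 44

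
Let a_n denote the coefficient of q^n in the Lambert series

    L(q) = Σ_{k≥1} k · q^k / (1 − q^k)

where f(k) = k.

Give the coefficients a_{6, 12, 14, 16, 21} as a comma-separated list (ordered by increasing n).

[q^6] f(6)=6,f(3)=3,f(2)=2,f(1)=1 ⇒ 12
q^12  k|12↦f(k): 12:12 6:6 4:4 3:3 2:2 1:1  a_12=28
q^14  k|14↦f(k): 14:14 7:7 2:2 1:1  a_14=24
[q^16] f(1)=1,f(2)=2,f(4)=4,f(8)=8,f(16)=16 ⇒ 31
q^21  k|21↦f(k): 21:21 7:7 3:3 1:1  a_21=32

12, 28, 24, 31, 32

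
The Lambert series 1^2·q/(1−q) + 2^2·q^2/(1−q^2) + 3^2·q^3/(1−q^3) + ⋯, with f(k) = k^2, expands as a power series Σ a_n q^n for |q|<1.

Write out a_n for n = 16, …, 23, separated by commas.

d|16:{1,2,4,8,16}  Σf=1+4+16+64+256=341
n=17: 1·17 17·1  f→[1+289]=290
n=18: 18·1 9·2 6·3 3·6 2·9 1·18  f→[324+81+36+9+4+1]=455
q^19  k|19↦f(k): 19:361 1:1  a_19=362
d|20:{1,2,4,5,10,20}  Σf=1+4+16+25+100+400=546
n=21: 1·21 3·7 7·3 21·1  f→[1+9+49+441]=500
[q^22] f(1)=1,f(2)=4,f(11)=121,f(22)=484 ⇒ 610
d|23:{23,1}  Σf=529+1=530

341, 290, 455, 362, 546, 500, 610, 530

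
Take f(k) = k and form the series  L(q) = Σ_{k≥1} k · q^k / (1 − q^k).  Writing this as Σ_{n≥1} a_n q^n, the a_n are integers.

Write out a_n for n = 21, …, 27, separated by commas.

q^21  k|21↦f(k): 1:1 3:3 7:7 21:21  a_21=32
d|22:{1,2,11,22}  Σf=1+2+11+22=36
d|23:{1,23}  Σf=1+23=24
d|24:{24,12,8,6,4,3,2,1}  Σf=24+12+8+6+4+3+2+1=60
d|25:{1,5,25}  Σf=1+5+25=31
n=26: 26·1 13·2 2·13 1·26  f→[26+13+2+1]=42
q^27  k|27↦f(k): 1:1 3:3 9:9 27:27  a_27=40

32, 36, 24, 60, 31, 42, 40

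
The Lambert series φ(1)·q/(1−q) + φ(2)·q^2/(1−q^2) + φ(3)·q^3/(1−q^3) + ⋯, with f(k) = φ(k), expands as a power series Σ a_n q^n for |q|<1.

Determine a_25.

q^25  k|25↦φ(k): 1:1 5:4 25:20  a_25=25

a_25 = 25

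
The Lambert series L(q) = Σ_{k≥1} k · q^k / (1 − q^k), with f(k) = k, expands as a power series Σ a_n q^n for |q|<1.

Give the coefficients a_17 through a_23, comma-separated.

d|17:{1,17}  Σf=1+17=18
q^18  k|18↦f(k): 18:18 9:9 6:6 3:3 2:2 1:1  a_18=39
n=19: 19·1 1·19  f→[19+1]=20
n=20: 1·20 2·10 4·5 5·4 10·2 20·1  f→[1+2+4+5+10+20]=42
[q^21] f(1)=1,f(3)=3,f(7)=7,f(21)=21 ⇒ 32
n=22: 1·22 2·11 11·2 22·1  f→[1+2+11+22]=36
d|23:{23,1}  Σf=23+1=24

18, 39, 20, 42, 32, 36, 24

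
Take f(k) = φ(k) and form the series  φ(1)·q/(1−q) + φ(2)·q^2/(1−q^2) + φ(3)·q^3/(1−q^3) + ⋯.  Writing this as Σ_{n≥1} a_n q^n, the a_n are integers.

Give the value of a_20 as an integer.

q^20  k|20↦φ(k): 1:1 2:1 4:2 5:4 10:4 20:8  a_20=20

a_20 = 20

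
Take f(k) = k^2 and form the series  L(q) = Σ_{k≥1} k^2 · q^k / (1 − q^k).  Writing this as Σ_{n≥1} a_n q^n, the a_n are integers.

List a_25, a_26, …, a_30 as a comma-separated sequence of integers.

651, 850, 820, 1050, 842, 1300

q^25  k|25↦f(k): 25:625 5:25 1:1  a_25=651
n=26: 26·1 13·2 2·13 1·26  f→[676+169+4+1]=850
n=27: 27·1 9·3 3·9 1·27  f→[729+81+9+1]=820
d|28:{28,14,7,4,2,1}  Σf=784+196+49+16+4+1=1050
[q^29] f(1)=1,f(29)=841 ⇒ 842
[q^30] f(1)=1,f(2)=4,f(3)=9,f(5)=25,f(6)=36,f(10)=100,f(15)=225,f(30)=900 ⇒ 1300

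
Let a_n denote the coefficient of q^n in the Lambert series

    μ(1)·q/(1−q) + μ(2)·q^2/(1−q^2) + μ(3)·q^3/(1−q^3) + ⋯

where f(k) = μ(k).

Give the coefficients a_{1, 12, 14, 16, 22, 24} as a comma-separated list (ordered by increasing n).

q^1  k|1↦μ(k): 1:1  a_1=1
d|12:{12,6,4,3,2,1}  Σμ=0+1+0+(-1)+(-1)+1=0
[q^14] μ(14)=1,μ(7)=-1,μ(2)=-1,μ(1)=1 ⇒ 0
n=16: 16·1 8·2 4·4 2·8 1·16  μ→[0+0+0+(-1)+1]=0
n=22: 22·1 11·2 2·11 1·22  μ→[1+(-1)+(-1)+1]=0
q^24  k|24↦μ(k): 24:0 12:0 8:0 6:1 4:0 3:-1 2:-1 1:1  a_24=0

1, 0, 0, 0, 0, 0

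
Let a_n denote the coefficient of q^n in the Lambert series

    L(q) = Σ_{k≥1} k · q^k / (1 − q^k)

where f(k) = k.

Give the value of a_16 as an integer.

a_16 = 31

q^16  k|16↦f(k): 1:1 2:2 4:4 8:8 16:16  a_16=31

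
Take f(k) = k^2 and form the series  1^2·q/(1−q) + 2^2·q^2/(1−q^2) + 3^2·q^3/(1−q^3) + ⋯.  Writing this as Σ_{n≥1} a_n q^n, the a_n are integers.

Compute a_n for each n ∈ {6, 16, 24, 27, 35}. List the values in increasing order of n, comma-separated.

q^6  k|6↦f(k): 6:36 3:9 2:4 1:1  a_6=50
[q^16] f(16)=256,f(8)=64,f(4)=16,f(2)=4,f(1)=1 ⇒ 341
d|24:{1,2,3,4,6,8,12,24}  Σf=1+4+9+16+36+64+144+576=850
n=27: 27·1 9·3 3·9 1·27  f→[729+81+9+1]=820
[q^35] f(1)=1,f(5)=25,f(7)=49,f(35)=1225 ⇒ 1300

50, 341, 850, 820, 1300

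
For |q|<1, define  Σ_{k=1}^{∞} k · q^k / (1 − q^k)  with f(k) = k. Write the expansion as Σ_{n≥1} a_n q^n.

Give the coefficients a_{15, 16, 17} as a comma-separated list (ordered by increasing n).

d|15:{15,5,3,1}  Σf=15+5+3+1=24
q^16  k|16↦f(k): 16:16 8:8 4:4 2:2 1:1  a_16=31
[q^17] f(1)=1,f(17)=17 ⇒ 18

24, 31, 18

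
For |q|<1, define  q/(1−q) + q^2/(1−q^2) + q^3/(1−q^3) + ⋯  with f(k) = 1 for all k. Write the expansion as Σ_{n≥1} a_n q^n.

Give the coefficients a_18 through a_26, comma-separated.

q^18  k|18↦f(k): 1:1 2:1 3:1 6:1 9:1 18:1  a_18=6
n=19: 19·1 1·19  f→[1+1]=2
n=20: 20·1 10·2 5·4 4·5 2·10 1·20  f→[1+1+1+1+1+1]=6
d|21:{21,7,3,1}  Σf=1+1+1+1=4
[q^22] f(22)=1,f(11)=1,f(2)=1,f(1)=1 ⇒ 4
n=23: 1·23 23·1  f→[1+1]=2
[q^24] f(24)=1,f(12)=1,f(8)=1,f(6)=1,f(4)=1,f(3)=1,f(2)=1,f(1)=1 ⇒ 8
d|25:{1,5,25}  Σf=1+1+1=3
d|26:{26,13,2,1}  Σf=1+1+1+1=4

6, 2, 6, 4, 4, 2, 8, 3, 4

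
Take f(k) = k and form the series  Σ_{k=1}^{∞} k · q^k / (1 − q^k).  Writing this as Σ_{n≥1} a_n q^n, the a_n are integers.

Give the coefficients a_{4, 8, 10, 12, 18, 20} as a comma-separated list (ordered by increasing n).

7, 15, 18, 28, 39, 42

d|4:{4,2,1}  Σf=4+2+1=7
[q^8] f(1)=1,f(2)=2,f(4)=4,f(8)=8 ⇒ 15
d|10:{10,5,2,1}  Σf=10+5+2+1=18
n=12: 12·1 6·2 4·3 3·4 2·6 1·12  f→[12+6+4+3+2+1]=28
n=18: 18·1 9·2 6·3 3·6 2·9 1·18  f→[18+9+6+3+2+1]=39
[q^20] f(20)=20,f(10)=10,f(5)=5,f(4)=4,f(2)=2,f(1)=1 ⇒ 42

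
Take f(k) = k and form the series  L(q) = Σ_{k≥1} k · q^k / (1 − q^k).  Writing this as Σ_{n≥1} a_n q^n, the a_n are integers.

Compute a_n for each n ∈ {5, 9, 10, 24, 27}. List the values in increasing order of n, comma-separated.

n=5: 1·5 5·1  f→[1+5]=6
d|9:{1,3,9}  Σf=1+3+9=13
d|10:{10,5,2,1}  Σf=10+5+2+1=18
d|24:{24,12,8,6,4,3,2,1}  Σf=24+12+8+6+4+3+2+1=60
q^27  k|27↦f(k): 27:27 9:9 3:3 1:1  a_27=40

6, 13, 18, 60, 40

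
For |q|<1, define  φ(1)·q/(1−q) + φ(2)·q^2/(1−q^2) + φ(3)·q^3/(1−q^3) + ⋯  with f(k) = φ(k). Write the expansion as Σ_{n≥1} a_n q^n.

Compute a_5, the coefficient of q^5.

d|5:{1,5}  Σφ=1+4=5

a_5 = 5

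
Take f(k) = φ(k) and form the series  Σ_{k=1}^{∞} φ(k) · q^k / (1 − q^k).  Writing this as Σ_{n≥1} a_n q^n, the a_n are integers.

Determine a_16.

n=16: 16·1 8·2 4·4 2·8 1·16  φ→[8+4+2+1+1]=16

a_16 = 16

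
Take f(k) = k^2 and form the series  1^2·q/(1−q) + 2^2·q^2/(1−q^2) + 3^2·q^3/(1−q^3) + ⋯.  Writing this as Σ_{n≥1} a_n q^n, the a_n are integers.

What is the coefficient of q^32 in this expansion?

[q^32] f(1)=1,f(2)=4,f(4)=16,f(8)=64,f(16)=256,f(32)=1024 ⇒ 1365

a_32 = 1365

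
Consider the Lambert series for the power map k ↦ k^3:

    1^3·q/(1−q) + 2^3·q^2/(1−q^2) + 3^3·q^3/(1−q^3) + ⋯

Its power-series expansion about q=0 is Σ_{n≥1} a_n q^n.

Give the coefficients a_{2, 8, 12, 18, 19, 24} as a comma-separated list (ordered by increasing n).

9, 585, 2044, 6813, 6860, 16380

d|2:{1,2}  Σf=1+8=9
n=8: 8·1 4·2 2·4 1·8  f→[512+64+8+1]=585
[q^12] f(1)=1,f(2)=8,f(3)=27,f(4)=64,f(6)=216,f(12)=1728 ⇒ 2044
[q^18] f(1)=1,f(2)=8,f(3)=27,f(6)=216,f(9)=729,f(18)=5832 ⇒ 6813
d|19:{19,1}  Σf=6859+1=6860
d|24:{24,12,8,6,4,3,2,1}  Σf=13824+1728+512+216+64+27+8+1=16380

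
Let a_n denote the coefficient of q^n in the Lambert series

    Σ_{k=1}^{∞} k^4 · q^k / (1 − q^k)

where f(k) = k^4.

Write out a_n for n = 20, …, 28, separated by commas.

170898, 196964, 248914, 279842, 358258, 391251, 485554, 538084, 655746

[q^20] f(20)=160000,f(10)=10000,f(5)=625,f(4)=256,f(2)=16,f(1)=1 ⇒ 170898
[q^21] f(1)=1,f(3)=81,f(7)=2401,f(21)=194481 ⇒ 196964
q^22  k|22↦f(k): 1:1 2:16 11:14641 22:234256  a_22=248914
[q^23] f(23)=279841,f(1)=1 ⇒ 279842
d|24:{24,12,8,6,4,3,2,1}  Σf=331776+20736+4096+1296+256+81+16+1=358258
n=25: 1·25 5·5 25·1  f→[1+625+390625]=391251
n=26: 1·26 2·13 13·2 26·1  f→[1+16+28561+456976]=485554
q^27  k|27↦f(k): 1:1 3:81 9:6561 27:531441  a_27=538084
[q^28] f(28)=614656,f(14)=38416,f(7)=2401,f(4)=256,f(2)=16,f(1)=1 ⇒ 655746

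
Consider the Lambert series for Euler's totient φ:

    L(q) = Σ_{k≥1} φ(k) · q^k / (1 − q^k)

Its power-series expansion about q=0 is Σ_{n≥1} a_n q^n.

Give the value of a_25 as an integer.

d|25:{1,5,25}  Σφ=1+4+20=25

a_25 = 25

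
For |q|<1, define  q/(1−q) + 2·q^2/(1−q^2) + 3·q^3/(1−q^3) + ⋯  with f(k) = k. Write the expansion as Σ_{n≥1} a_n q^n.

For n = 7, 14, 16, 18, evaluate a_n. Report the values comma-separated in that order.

[q^7] f(7)=7,f(1)=1 ⇒ 8
n=14: 1·14 2·7 7·2 14·1  f→[1+2+7+14]=24
q^16  k|16↦f(k): 1:1 2:2 4:4 8:8 16:16  a_16=31
n=18: 1·18 2·9 3·6 6·3 9·2 18·1  f→[1+2+3+6+9+18]=39

8, 24, 31, 39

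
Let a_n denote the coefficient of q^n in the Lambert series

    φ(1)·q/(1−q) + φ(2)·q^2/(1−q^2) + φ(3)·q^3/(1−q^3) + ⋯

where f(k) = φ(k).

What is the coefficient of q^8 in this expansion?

q^8  k|8↦φ(k): 8:4 4:2 2:1 1:1  a_8=8

a_8 = 8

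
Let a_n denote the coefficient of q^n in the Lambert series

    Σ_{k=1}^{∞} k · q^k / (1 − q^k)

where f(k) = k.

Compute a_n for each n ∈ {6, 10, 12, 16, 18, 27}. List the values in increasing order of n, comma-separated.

q^6  k|6↦f(k): 6:6 3:3 2:2 1:1  a_6=12
n=10: 1·10 2·5 5·2 10·1  f→[1+2+5+10]=18
[q^12] f(1)=1,f(2)=2,f(3)=3,f(4)=4,f(6)=6,f(12)=12 ⇒ 28
d|16:{16,8,4,2,1}  Σf=16+8+4+2+1=31
q^18  k|18↦f(k): 18:18 9:9 6:6 3:3 2:2 1:1  a_18=39
[q^27] f(27)=27,f(9)=9,f(3)=3,f(1)=1 ⇒ 40

12, 18, 28, 31, 39, 40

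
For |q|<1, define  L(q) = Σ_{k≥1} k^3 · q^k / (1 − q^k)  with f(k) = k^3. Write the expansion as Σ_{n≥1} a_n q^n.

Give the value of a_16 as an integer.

d|16:{1,2,4,8,16}  Σf=1+8+64+512+4096=4681

a_16 = 4681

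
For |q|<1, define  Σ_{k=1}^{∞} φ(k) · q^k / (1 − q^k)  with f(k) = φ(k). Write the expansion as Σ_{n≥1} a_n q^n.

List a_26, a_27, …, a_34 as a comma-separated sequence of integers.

d|26:{26,13,2,1}  Σφ=12+12+1+1=26
[q^27] φ(1)=1,φ(3)=2,φ(9)=6,φ(27)=18 ⇒ 27
q^28  k|28↦φ(k): 28:12 14:6 7:6 4:2 2:1 1:1  a_28=28
q^29  k|29↦φ(k): 29:28 1:1  a_29=29
n=30: 30·1 15·2 10·3 6·5 5·6 3·10 2·15 1·30  φ→[8+8+4+2+4+2+1+1]=30
n=31: 31·1 1·31  φ→[30+1]=31
d|32:{32,16,8,4,2,1}  Σφ=16+8+4+2+1+1=32
q^33  k|33↦φ(k): 33:20 11:10 3:2 1:1  a_33=33
[q^34] φ(34)=16,φ(17)=16,φ(2)=1,φ(1)=1 ⇒ 34

26, 27, 28, 29, 30, 31, 32, 33, 34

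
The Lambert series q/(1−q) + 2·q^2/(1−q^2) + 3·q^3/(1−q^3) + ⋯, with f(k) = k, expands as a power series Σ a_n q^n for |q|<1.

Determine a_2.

d|2:{2,1}  Σf=2+1=3

a_2 = 3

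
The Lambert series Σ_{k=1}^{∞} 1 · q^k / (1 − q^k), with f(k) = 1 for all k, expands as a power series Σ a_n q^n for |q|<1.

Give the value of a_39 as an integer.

d|39:{1,3,13,39}  Σf=1+1+1+1=4

a_39 = 4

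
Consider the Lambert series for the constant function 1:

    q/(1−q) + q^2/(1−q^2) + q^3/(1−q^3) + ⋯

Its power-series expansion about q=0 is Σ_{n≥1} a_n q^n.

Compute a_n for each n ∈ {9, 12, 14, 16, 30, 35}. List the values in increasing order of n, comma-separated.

n=9: 9·1 3·3 1·9  f→[1+1+1]=3
d|12:{1,2,3,4,6,12}  Σf=1+1+1+1+1+1=6
q^14  k|14↦f(k): 14:1 7:1 2:1 1:1  a_14=4
n=16: 1·16 2·8 4·4 8·2 16·1  f→[1+1+1+1+1]=5
n=30: 30·1 15·2 10·3 6·5 5·6 3·10 2·15 1·30  f→[1+1+1+1+1+1+1+1]=8
d|35:{1,5,7,35}  Σf=1+1+1+1=4

3, 6, 4, 5, 8, 4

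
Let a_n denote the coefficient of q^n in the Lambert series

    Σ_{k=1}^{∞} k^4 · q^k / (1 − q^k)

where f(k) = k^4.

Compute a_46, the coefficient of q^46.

d|46:{46,23,2,1}  Σf=4477456+279841+16+1=4757314

a_46 = 4757314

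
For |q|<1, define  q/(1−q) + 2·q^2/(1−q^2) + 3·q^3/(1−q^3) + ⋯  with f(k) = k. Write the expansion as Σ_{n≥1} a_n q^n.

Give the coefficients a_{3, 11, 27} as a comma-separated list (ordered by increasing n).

4, 12, 40

d|3:{1,3}  Σf=1+3=4
q^11  k|11↦f(k): 11:11 1:1  a_11=12
d|27:{27,9,3,1}  Σf=27+9+3+1=40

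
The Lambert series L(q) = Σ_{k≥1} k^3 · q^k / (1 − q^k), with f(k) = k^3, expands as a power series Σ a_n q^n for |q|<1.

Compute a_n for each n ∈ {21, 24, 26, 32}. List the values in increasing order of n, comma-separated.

9632, 16380, 19782, 37449

d|21:{21,7,3,1}  Σf=9261+343+27+1=9632
d|24:{24,12,8,6,4,3,2,1}  Σf=13824+1728+512+216+64+27+8+1=16380
n=26: 1·26 2·13 13·2 26·1  f→[1+8+2197+17576]=19782
q^32  k|32↦f(k): 1:1 2:8 4:64 8:512 16:4096 32:32768  a_32=37449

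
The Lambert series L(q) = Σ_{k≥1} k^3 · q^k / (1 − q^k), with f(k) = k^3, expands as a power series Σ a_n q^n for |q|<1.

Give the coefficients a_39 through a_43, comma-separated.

61544, 73710, 68922, 86688, 79508

q^39  k|39↦f(k): 1:1 3:27 13:2197 39:59319  a_39=61544
q^40  k|40↦f(k): 1:1 2:8 4:64 5:125 8:512 10:1000 20:8000 40:64000  a_40=73710
n=41: 1·41 41·1  f→[1+68921]=68922
n=42: 42·1 21·2 14·3 7·6 6·7 3·14 2·21 1·42  f→[74088+9261+2744+343+216+27+8+1]=86688
q^43  k|43↦f(k): 1:1 43:79507  a_43=79508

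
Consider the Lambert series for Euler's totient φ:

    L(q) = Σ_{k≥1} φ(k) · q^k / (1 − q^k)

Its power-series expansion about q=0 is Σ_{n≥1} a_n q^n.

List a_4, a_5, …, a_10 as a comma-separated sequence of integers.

d|4:{4,2,1}  Σφ=2+1+1=4
[q^5] φ(5)=4,φ(1)=1 ⇒ 5
q^6  k|6↦φ(k): 6:2 3:2 2:1 1:1  a_6=6
n=7: 7·1 1·7  φ→[6+1]=7
d|8:{1,2,4,8}  Σφ=1+1+2+4=8
q^9  k|9↦φ(k): 1:1 3:2 9:6  a_9=9
q^10  k|10↦φ(k): 1:1 2:1 5:4 10:4  a_10=10

4, 5, 6, 7, 8, 9, 10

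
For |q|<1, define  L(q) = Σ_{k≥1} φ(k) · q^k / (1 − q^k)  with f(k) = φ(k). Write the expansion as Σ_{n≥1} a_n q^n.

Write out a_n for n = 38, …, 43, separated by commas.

[q^38] φ(38)=18,φ(19)=18,φ(2)=1,φ(1)=1 ⇒ 38
[q^39] φ(1)=1,φ(3)=2,φ(13)=12,φ(39)=24 ⇒ 39
[q^40] φ(40)=16,φ(20)=8,φ(10)=4,φ(8)=4,φ(5)=4,φ(4)=2,φ(2)=1,φ(1)=1 ⇒ 40
n=41: 1·41 41·1  φ→[1+40]=41
[q^42] φ(1)=1,φ(2)=1,φ(3)=2,φ(6)=2,φ(7)=6,φ(14)=6,φ(21)=12,φ(42)=12 ⇒ 42
q^43  k|43↦φ(k): 43:42 1:1  a_43=43

38, 39, 40, 41, 42, 43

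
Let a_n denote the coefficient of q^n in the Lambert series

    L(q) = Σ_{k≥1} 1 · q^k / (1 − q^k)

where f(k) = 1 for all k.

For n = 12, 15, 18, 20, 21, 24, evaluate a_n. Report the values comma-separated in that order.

6, 4, 6, 6, 4, 8

d|12:{12,6,4,3,2,1}  Σf=1+1+1+1+1+1=6
d|15:{15,5,3,1}  Σf=1+1+1+1=4
[q^18] f(18)=1,f(9)=1,f(6)=1,f(3)=1,f(2)=1,f(1)=1 ⇒ 6
d|20:{1,2,4,5,10,20}  Σf=1+1+1+1+1+1=6
d|21:{21,7,3,1}  Σf=1+1+1+1=4
d|24:{1,2,3,4,6,8,12,24}  Σf=1+1+1+1+1+1+1+1=8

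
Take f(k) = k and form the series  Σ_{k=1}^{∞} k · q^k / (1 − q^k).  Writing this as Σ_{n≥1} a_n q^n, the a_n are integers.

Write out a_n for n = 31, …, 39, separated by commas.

32, 63, 48, 54, 48, 91, 38, 60, 56

[q^31] f(1)=1,f(31)=31 ⇒ 32
[q^32] f(32)=32,f(16)=16,f(8)=8,f(4)=4,f(2)=2,f(1)=1 ⇒ 63
q^33  k|33↦f(k): 33:33 11:11 3:3 1:1  a_33=48
d|34:{34,17,2,1}  Σf=34+17+2+1=54
d|35:{1,5,7,35}  Σf=1+5+7+35=48
q^36  k|36↦f(k): 36:36 18:18 12:12 9:9 6:6 4:4 3:3 2:2 1:1  a_36=91
n=37: 37·1 1·37  f→[37+1]=38
[q^38] f(38)=38,f(19)=19,f(2)=2,f(1)=1 ⇒ 60
q^39  k|39↦f(k): 39:39 13:13 3:3 1:1  a_39=56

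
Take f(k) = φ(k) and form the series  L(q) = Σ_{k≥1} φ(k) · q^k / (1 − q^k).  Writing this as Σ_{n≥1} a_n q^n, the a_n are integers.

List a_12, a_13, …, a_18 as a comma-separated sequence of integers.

d|12:{12,6,4,3,2,1}  Σφ=4+2+2+2+1+1=12
q^13  k|13↦φ(k): 13:12 1:1  a_13=13
d|14:{1,2,7,14}  Σφ=1+1+6+6=14
d|15:{15,5,3,1}  Σφ=8+4+2+1=15
q^16  k|16↦φ(k): 16:8 8:4 4:2 2:1 1:1  a_16=16
q^17  k|17↦φ(k): 1:1 17:16  a_17=17
n=18: 1·18 2·9 3·6 6·3 9·2 18·1  φ→[1+1+2+2+6+6]=18

12, 13, 14, 15, 16, 17, 18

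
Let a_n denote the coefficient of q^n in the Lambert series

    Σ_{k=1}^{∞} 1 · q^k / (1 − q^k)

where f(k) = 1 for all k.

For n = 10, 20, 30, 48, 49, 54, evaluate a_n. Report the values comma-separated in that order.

d|10:{10,5,2,1}  Σf=1+1+1+1=4
q^20  k|20↦f(k): 20:1 10:1 5:1 4:1 2:1 1:1  a_20=6
n=30: 1·30 2·15 3·10 5·6 6·5 10·3 15·2 30·1  f→[1+1+1+1+1+1+1+1]=8
q^48  k|48↦f(k): 1:1 2:1 3:1 4:1 6:1 8:1 12:1 16:1 24:1 48:1  a_48=10
n=49: 49·1 7·7 1·49  f→[1+1+1]=3
d|54:{54,27,18,9,6,3,2,1}  Σf=1+1+1+1+1+1+1+1=8

4, 6, 8, 10, 3, 8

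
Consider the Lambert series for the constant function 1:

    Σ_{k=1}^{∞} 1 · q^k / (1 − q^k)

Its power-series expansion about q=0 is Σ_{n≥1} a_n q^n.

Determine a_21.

a_21 = 4

q^21  k|21↦f(k): 1:1 3:1 7:1 21:1  a_21=4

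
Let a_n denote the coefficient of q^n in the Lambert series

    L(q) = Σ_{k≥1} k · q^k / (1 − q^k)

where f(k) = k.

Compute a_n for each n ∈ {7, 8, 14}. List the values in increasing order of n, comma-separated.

8, 15, 24

d|7:{1,7}  Σf=1+7=8
d|8:{8,4,2,1}  Σf=8+4+2+1=15
d|14:{1,2,7,14}  Σf=1+2+7+14=24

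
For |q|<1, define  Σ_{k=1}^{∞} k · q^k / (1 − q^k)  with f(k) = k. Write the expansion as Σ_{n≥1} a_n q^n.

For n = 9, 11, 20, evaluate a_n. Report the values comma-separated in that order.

d|9:{9,3,1}  Σf=9+3+1=13
d|11:{1,11}  Σf=1+11=12
n=20: 20·1 10·2 5·4 4·5 2·10 1·20  f→[20+10+5+4+2+1]=42

13, 12, 42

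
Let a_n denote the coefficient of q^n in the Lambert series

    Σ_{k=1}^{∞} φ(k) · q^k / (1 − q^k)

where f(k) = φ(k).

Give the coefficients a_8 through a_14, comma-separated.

q^8  k|8↦φ(k): 8:4 4:2 2:1 1:1  a_8=8
n=9: 1·9 3·3 9·1  φ→[1+2+6]=9
n=10: 10·1 5·2 2·5 1·10  φ→[4+4+1+1]=10
d|11:{11,1}  Σφ=10+1=11
n=12: 12·1 6·2 4·3 3·4 2·6 1·12  φ→[4+2+2+2+1+1]=12
n=13: 1·13 13·1  φ→[1+12]=13
n=14: 14·1 7·2 2·7 1·14  φ→[6+6+1+1]=14

8, 9, 10, 11, 12, 13, 14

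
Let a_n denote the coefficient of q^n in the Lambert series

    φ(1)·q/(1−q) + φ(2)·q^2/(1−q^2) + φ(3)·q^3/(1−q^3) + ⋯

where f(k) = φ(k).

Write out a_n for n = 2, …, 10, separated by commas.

n=2: 2·1 1·2  φ→[1+1]=2
[q^3] φ(3)=2,φ(1)=1 ⇒ 3
q^4  k|4↦φ(k): 1:1 2:1 4:2  a_4=4
n=5: 5·1 1·5  φ→[4+1]=5
n=6: 1·6 2·3 3·2 6·1  φ→[1+1+2+2]=6
n=7: 1·7 7·1  φ→[1+6]=7
q^8  k|8↦φ(k): 8:4 4:2 2:1 1:1  a_8=8
d|9:{1,3,9}  Σφ=1+2+6=9
[q^10] φ(10)=4,φ(5)=4,φ(2)=1,φ(1)=1 ⇒ 10

2, 3, 4, 5, 6, 7, 8, 9, 10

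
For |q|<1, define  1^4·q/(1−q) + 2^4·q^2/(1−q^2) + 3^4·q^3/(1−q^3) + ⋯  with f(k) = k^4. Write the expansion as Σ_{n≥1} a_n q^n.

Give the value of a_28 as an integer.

a_28 = 655746

[q^28] f(1)=1,f(2)=16,f(4)=256,f(7)=2401,f(14)=38416,f(28)=614656 ⇒ 655746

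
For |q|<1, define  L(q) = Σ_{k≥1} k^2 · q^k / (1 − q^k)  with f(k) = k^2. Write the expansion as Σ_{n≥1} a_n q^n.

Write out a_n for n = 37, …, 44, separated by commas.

1370, 1810, 1700, 2210, 1682, 2500, 1850, 2562

d|37:{37,1}  Σf=1369+1=1370
n=38: 1·38 2·19 19·2 38·1  f→[1+4+361+1444]=1810
q^39  k|39↦f(k): 39:1521 13:169 3:9 1:1  a_39=1700
[q^40] f(1)=1,f(2)=4,f(4)=16,f(5)=25,f(8)=64,f(10)=100,f(20)=400,f(40)=1600 ⇒ 2210
n=41: 1·41 41·1  f→[1+1681]=1682
q^42  k|42↦f(k): 1:1 2:4 3:9 6:36 7:49 14:196 21:441 42:1764  a_42=2500
n=43: 1·43 43·1  f→[1+1849]=1850
d|44:{1,2,4,11,22,44}  Σf=1+4+16+121+484+1936=2562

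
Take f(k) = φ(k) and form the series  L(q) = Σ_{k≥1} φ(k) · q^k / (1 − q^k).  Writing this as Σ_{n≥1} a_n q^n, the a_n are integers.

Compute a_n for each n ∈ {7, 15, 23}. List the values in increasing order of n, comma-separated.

[q^7] φ(1)=1,φ(7)=6 ⇒ 7
[q^15] φ(15)=8,φ(5)=4,φ(3)=2,φ(1)=1 ⇒ 15
n=23: 23·1 1·23  φ→[22+1]=23

7, 15, 23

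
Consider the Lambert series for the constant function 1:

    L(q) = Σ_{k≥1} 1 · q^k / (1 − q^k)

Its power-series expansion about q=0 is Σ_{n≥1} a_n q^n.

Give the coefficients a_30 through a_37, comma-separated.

n=30: 1·30 2·15 3·10 5·6 6·5 10·3 15·2 30·1  f→[1+1+1+1+1+1+1+1]=8
[q^31] f(1)=1,f(31)=1 ⇒ 2
q^32  k|32↦f(k): 1:1 2:1 4:1 8:1 16:1 32:1  a_32=6
[q^33] f(1)=1,f(3)=1,f(11)=1,f(33)=1 ⇒ 4
q^34  k|34↦f(k): 34:1 17:1 2:1 1:1  a_34=4
q^35  k|35↦f(k): 35:1 7:1 5:1 1:1  a_35=4
[q^36] f(1)=1,f(2)=1,f(3)=1,f(4)=1,f(6)=1,f(9)=1,f(12)=1,f(18)=1,f(36)=1 ⇒ 9
q^37  k|37↦f(k): 1:1 37:1  a_37=2

8, 2, 6, 4, 4, 4, 9, 2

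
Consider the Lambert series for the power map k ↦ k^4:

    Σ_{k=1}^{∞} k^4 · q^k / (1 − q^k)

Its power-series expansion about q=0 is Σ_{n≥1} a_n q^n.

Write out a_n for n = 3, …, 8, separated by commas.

82, 273, 626, 1394, 2402, 4369

[q^3] f(1)=1,f(3)=81 ⇒ 82
[q^4] f(4)=256,f(2)=16,f(1)=1 ⇒ 273
n=5: 5·1 1·5  f→[625+1]=626
q^6  k|6↦f(k): 6:1296 3:81 2:16 1:1  a_6=1394
[q^7] f(1)=1,f(7)=2401 ⇒ 2402
q^8  k|8↦f(k): 8:4096 4:256 2:16 1:1  a_8=4369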